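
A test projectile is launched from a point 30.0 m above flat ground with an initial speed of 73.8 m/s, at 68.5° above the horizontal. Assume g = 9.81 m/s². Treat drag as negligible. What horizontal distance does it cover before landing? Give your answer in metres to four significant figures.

Components: vₓ = 73.80 cos 68.5° = 27.05 m/s, v_y0 = 73.80 sin 68.5° = 68.66 m/s.
The projectile lands when y = 30.0 + (68.66) t − ½·9.81·t² = 0. Positive root: t = (68.66 + √(68.66² + 2·9.81·30.0)) / 9.81 = (68.66 + 72.82) / 9.81 = 14.42 s.
Horizontal distance: R = vₓ t = 27.05 × 14.42 = 390.1 m.

390.1 m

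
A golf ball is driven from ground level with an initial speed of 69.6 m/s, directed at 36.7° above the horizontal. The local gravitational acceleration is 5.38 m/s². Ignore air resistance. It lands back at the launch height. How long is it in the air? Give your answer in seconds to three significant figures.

15.5 s

Horizontal component vₓ = 69.60 cos 36.7° = 55.80 m/s; vertical v_y0 = 69.60 sin 36.7° = 41.59 m/s.
It returns to y = 0 when t = 2 v_y0 / g = 2(41.59)/5.38 = 15.46 s.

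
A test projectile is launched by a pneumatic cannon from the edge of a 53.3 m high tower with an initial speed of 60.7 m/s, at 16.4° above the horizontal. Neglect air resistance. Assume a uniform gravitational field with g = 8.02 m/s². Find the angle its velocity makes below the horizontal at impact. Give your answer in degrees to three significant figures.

30.2°

Components: vₓ = 60.70 cos 16.4° = 58.23 m/s, v_y0 = 60.70 sin 16.4° = 17.14 m/s.
The projectile lands when y = 53.3 + (17.14) t − ½·8.02·t² = 0. Positive root: t = (17.14 + √(17.14² + 2·8.02·53.3)) / 8.02 = (17.14 + 33.89) / 8.02 = 6.363 s.
At impact: v_y = v_y0 − g t = −33.89 m/s; vₓ = 58.23 m/s.
Angle below horizontal: arctan(|v_y|/vₓ) = arctan(33.89/58.23) = 30.20°.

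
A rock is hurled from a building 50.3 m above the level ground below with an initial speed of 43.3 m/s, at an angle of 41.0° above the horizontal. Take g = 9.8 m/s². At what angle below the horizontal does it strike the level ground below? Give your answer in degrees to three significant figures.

52.3°

Resolve: vₓ = 43.30 cos 41.0° = 32.68 m/s and v_y0 = 43.30 sin 41.0° = 28.41 m/s.
Vertical motion (up positive, ground at y = 0): 4.900 t² − (28.41) t − 50.3 = 0, so t = (28.41 + √(28.41² + 2·9.80·50.3)) / 9.80 = (28.41 + 42.34) / 9.80 = 7.219 s.
At impact: v_y = v_y0 − g t = −42.34 m/s; vₓ = 32.68 m/s.
Angle below horizontal: arctan(|v_y|/vₓ) = arctan(42.34/32.68) = 52.34°.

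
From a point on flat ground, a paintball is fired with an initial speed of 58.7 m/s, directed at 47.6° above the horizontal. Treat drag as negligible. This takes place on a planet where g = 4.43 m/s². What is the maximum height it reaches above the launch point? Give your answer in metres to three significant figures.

Components: vₓ = 58.70 cos 47.6° = 39.58 m/s, v_y0 = 58.70 sin 47.6° = 43.35 m/s.
Peak height H = v_y0² / (2g) = 1879.0 / 8.860 = 212.1 m.

212 m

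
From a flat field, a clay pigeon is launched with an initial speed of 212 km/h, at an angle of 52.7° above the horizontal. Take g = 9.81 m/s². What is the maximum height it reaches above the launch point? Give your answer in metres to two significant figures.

Convert: 212 km/h = 212/3.6 = 58.89 m/s.
vₓ = 58.89 cos 52.7° = 35.69 m/s; v_y0 = 58.89 sin 52.7° = 46.84 m/s.
Peak height H = v_y0² / (2g) = 2194.4 / 19.62 = 111.8 m.

110 m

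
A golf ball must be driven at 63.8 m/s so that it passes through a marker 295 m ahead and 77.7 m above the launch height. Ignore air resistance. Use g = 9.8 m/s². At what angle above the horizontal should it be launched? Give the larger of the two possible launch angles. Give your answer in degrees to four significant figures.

Trajectory: y = x tanθ − g x² (1 + tan²θ)/(2v₀²). With x = 295, y = 77.7, v₀ = 63.8, g = 9.80:
104.8 tan²θ − 295 tanθ + (182.5) = 0.
tanθ = [295 ± √(295² − 4 × 104.8 × (182.5))] / (2 × 104.8) = (295 ± 102.8) / 209.5, giving tanθ = 0.9174 or 1.899.
θ = 42.53° or 62.22°; the larger is 62.22°.

62.22°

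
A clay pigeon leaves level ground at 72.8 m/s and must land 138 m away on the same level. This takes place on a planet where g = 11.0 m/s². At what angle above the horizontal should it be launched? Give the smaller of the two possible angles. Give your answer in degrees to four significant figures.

8.322°

Level-ground range R = v₀² sin(2θ)/g ⇒ sin(2θ) = gR/v₀² = 11.0 × 138 / 72.8² = 0.2864.
2θ = 16.64° or 180° − 16.64° = 163.4°, so θ = 8.322° or 81.68°.
The smaller angle is 8.322°.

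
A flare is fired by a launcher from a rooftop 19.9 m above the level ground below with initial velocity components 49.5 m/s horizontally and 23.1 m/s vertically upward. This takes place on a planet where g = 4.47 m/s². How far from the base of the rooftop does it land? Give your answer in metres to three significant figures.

Vertical motion (up positive, ground at y = 0): 2.235 t² − (23.10) t − 19.9 = 0, so t = (23.10 + √(23.10² + 2·4.47·19.9)) / 4.47 = (23.10 + 26.67) / 4.47 = 11.14 s.
Horizontal distance: R = vₓ t = 49.50 × 11.14 = 551.2 m.

551 m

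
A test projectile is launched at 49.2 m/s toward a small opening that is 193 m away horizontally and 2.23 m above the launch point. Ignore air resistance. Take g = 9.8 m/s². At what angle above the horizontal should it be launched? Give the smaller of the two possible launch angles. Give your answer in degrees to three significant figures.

26.6°

Trajectory: y = x tanθ − g x² (1 + tan²θ)/(2v₀²). With x = 193, y = 2.23, v₀ = 49.2, g = 9.80:
75.40 tan²θ − 193 tanθ + (77.63) = 0.
tanθ = [193 ± √(193² − 4 × 75.40 × (77.63))] / (2 × 75.40) = (193 ± 117.6) / 150.8, giving tanθ = 0.4998 or 2.060.
θ = 26.56° or 64.10°; the smaller is 26.56°.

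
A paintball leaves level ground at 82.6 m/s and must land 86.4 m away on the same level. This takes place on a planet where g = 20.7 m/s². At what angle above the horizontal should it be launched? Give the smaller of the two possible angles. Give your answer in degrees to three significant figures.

Level-ground range R = v₀² sin(2θ)/g ⇒ sin(2θ) = gR/v₀² = 20.7 × 86.4 / 82.6² = 0.2621.
2θ = 15.20° or 180° − 15.20° = 164.8°, so θ = 7.598° or 82.40°.
The smaller angle is 7.598°.

7.60°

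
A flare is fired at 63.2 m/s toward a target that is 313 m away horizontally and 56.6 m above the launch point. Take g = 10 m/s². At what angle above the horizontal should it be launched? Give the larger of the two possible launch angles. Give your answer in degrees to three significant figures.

Trajectory: y = x tanθ − g x² (1 + tan²θ)/(2v₀²). With x = 313, y = 56.6, v₀ = 63.2, g = 10.0:
122.6 tan²θ − 313 tanθ + (179.2) = 0.
tanθ = [313 ± √(313² − 4 × 122.6 × (179.2))] / (2 × 122.6) = (313 ± 100.2) / 245.3, giving tanθ = 0.8675 or 1.685.
θ = 40.94° or 59.31°; the larger is 59.31°.

59.3°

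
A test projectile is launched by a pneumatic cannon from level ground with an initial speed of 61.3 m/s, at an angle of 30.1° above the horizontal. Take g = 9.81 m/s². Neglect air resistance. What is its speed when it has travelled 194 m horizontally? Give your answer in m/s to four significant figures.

Resolve: vₓ = 61.30 cos 30.1° = 53.03 m/s and v_y0 = 61.30 sin 30.1° = 30.74 m/s.
At x = 194 m, t = x/vₓ = 194/53.03 = 3.658 s.
Vertical velocity there: v_y = v_y0 − g t = 30.74 − 9.81 × 3.658 = −5.143 m/s.
Speed: √(vₓ² + v_y²) = √(53.03² + 5.143²) = 53.28 m/s.

53.28 m/s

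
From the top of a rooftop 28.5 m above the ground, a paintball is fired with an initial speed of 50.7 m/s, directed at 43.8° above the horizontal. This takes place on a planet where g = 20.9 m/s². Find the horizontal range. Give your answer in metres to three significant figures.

148 m

vₓ = 50.70 cos 43.8° = 36.59 m/s; v_y0 = 50.70 sin 43.8° = 35.09 m/s.
The projectile lands when y = 28.5 + (35.09) t − ½·20.9·t² = 0. Positive root: t = (35.09 + √(35.09² + 2·20.9·28.5)) / 20.9 = (35.09 + 49.22) / 20.9 = 4.034 s.
Horizontal distance: R = vₓ t = 36.59 × 4.034 = 147.6 m.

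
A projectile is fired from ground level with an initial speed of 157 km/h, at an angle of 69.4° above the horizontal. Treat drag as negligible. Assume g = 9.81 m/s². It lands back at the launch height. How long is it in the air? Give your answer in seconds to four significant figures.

8.323 s

Convert: 157 km/h = 157/3.6 = 43.61 m/s.
Resolve: vₓ = 43.61 cos 69.4° = 15.34 m/s and v_y0 = 43.61 sin 69.4° = 40.82 m/s.
Time of flight on level ground: T = 2 v_y0 / g = 2 × 40.82 / 9.81 = 8.323 s.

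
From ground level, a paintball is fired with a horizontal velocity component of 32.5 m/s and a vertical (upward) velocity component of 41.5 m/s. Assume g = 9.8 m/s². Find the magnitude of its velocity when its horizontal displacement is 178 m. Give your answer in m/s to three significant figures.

34.7 m/s

x = vₓ t ⇒ t = 178/32.50 = 5.477 s.
Vertical velocity there: v_y = v_y0 − g t = 41.50 − 9.80 × 5.477 = −12.17 m/s.
Speed: √(vₓ² + v_y²) = √(32.50² + 12.17²) = 34.71 m/s.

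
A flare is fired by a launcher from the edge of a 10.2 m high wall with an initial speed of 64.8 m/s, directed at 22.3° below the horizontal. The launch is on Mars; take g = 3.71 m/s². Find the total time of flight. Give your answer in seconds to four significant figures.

Components: vₓ = 64.80 cos 22.3° = 59.95 m/s, v_y0 = −24.59 m/s (downward).
With up positive and y = 0 at the ground: y(t) = 10.2 + (−24.59) t − 1.855 t². Setting y = 0 and taking the positive root: t = [−24.59 + √(24.59² + 2·3.71·10.2)] / 3.71 = (−24.59 + 26.08) / 3.71 = 0.4026 s.

0.4026 s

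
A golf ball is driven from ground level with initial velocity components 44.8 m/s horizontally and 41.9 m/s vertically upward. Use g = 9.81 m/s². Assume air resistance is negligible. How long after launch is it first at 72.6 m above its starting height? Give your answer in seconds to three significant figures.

Height y(t) = 41.90 t − 4.905 t² = 72.6 gives 4.905 t² − 41.90 t + 72.6 = 0.
Quadratic formula: t = (41.90 ± √331.20) / 9.81 = (41.90 ± 18.20) / 9.81 → t = 2.416 s or 6.126 s.
The first (ascending) time is 2.416 s.

2.42 s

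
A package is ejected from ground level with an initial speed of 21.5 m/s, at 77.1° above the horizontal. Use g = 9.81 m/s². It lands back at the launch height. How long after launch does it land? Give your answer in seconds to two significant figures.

4.3 s

Components: vₓ = 21.50 cos 77.1° = 4.800 m/s, v_y0 = 21.50 sin 77.1° = 20.96 m/s.
Landing at launch height ⇒ T = 2 v_y0 / g = 2 × 20.96 / 9.81 = 4.273 s.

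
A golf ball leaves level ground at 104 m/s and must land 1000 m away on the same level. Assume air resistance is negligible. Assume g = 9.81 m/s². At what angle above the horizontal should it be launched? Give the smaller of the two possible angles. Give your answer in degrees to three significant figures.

R = v₀² sin 2θ / g gives sin 2θ = gR/v₀² = 9.81·1000/104² = 0.9070.
2θ = 65.09° or 180° − 65.09° = 114.9°, so θ = 32.55° or 57.45°.
The smaller angle is 32.55°.

32.5°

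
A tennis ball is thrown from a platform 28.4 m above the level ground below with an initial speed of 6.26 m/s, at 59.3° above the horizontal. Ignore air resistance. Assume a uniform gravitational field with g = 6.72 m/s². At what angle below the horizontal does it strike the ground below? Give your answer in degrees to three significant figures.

vₓ = 6.260 cos 59.3° = 3.196 m/s; v_y0 = 6.260 sin 59.3° = 5.383 m/s.
Vertical motion (up positive, ground at y = 0): 3.360 t² − (5.383) t − 28.4 = 0, so t = (5.383 + √(5.383² + 2·6.72·28.4)) / 6.72 = (5.383 + 20.26) / 6.72 = 3.817 s.
At impact: v_y = v_y0 − g t = −20.26 m/s; vₓ = 3.196 m/s.
Angle below horizontal: arctan(|v_y|/vₓ) = arctan(20.26/3.196) = 81.04°.

81.0°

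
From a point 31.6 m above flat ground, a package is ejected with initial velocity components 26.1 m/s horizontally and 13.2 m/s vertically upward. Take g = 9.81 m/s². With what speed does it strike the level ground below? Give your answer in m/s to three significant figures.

38.4 m/s

With up positive and y = 0 at the ground: y(t) = 31.6 + (13.20) t − 4.905 t². Setting y = 0 and taking the positive root: t = [13.20 + √(13.20² + 2·9.81·31.6)] / 9.81 = (13.20 + 28.18) / 9.81 = 4.218 s.
Vertical velocity at impact: v_y = v_y0 − g t = 13.20 − 9.81 × 4.218 = −28.18 m/s.
Speed: |v| = √(vₓ² + v_y²) = √(26.10² + 28.18²) = 38.41 m/s.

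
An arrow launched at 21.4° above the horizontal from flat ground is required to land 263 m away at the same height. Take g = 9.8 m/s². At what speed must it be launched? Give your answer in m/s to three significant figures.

Level-ground range: R = v₀² sin(2θ)/g, so v₀ = √(gR / sin 2θ).
v₀ = √(9.80 × 263 / sin 42.80°) = √(2577 / 0.6794) = √3793.4 = 61.59 m/s.

61.6 m/s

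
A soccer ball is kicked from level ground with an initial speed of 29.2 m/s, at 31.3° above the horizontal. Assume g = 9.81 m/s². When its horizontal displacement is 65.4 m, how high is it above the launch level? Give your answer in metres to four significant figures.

6.063 m

Components: vₓ = 29.20 cos 31.3° = 24.95 m/s, v_y0 = 29.20 sin 31.3° = 15.17 m/s.
At x = 65.4 m, t = x/vₓ = 65.4/24.95 = 2.621 s.
Height: y = v_y0 t − ½ g t² = 15.17 × 2.621 − 4.905 × 2.621² = 39.76 − 33.70 = 6.063 m.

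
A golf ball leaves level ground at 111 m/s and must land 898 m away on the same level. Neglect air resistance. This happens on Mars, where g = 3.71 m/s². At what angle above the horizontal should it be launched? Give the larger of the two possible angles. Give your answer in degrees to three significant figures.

82.2°

From R = (v₀²/g) sin 2θ: sin 2θ = 3.71 × 898 / 12321 = 0.2704.
2θ = 15.69° or 180° − 15.69° = 164.3°, so θ = 7.844° or 82.16°.
The larger angle is 82.16°.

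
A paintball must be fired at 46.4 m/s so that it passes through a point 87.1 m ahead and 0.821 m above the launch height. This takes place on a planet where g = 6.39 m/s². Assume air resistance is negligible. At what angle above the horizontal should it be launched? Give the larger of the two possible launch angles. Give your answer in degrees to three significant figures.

Trajectory: y = x tanθ − g x² (1 + tan²θ)/(2v₀²). With x = 87.1, y = 0.821, v₀ = 46.4, g = 6.39:
11.26 tan²θ − 87.1 tanθ + (12.08) = 0.
tanθ = [87.1 ± √(87.1² − 4 × 11.26 × (12.08))] / (2 × 11.26) = (87.1 ± 83.92) / 22.52, giving tanθ = 0.1413 or 7.595.
θ = 8.041° or 82.50°; the larger is 82.50°.

82.5°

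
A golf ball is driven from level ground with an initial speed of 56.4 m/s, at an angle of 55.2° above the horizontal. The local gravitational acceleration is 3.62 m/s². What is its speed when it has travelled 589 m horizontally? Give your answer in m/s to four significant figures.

37.86 m/s

Horizontal component vₓ = 56.40 cos 55.2° = 32.19 m/s; vertical v_y0 = 56.40 sin 55.2° = 46.31 m/s.
At x = 589 m, t = x/vₓ = 589/32.19 = 18.30 s.
Vertical velocity there: v_y = v_y0 − g t = 46.31 − 3.62 × 18.30 = −19.93 m/s.
Speed: √(vₓ² + v_y²) = √(32.19² + 19.93²) = 37.86 m/s.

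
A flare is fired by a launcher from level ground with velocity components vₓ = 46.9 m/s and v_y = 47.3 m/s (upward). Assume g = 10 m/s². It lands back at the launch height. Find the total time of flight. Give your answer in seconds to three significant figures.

9.46 s

It returns to y = 0 when t = 2 v_y0 / g = 2(47.30)/10.0 = 9.460 s.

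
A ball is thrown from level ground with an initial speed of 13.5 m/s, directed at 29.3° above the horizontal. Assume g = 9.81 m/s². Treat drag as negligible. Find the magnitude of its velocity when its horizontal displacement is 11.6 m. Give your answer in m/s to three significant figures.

Resolve: vₓ = 13.50 cos 29.3° = 11.77 m/s and v_y0 = 13.50 sin 29.3° = 6.607 m/s.
Time to reach x = 11.6 m: t = x/vₓ = 11.6/11.77 = 0.9853 s.
Vertical velocity there: v_y = v_y0 − g t = 6.607 − 9.81 × 0.9853 = −3.059 m/s.
Speed: √(vₓ² + v_y²) = √(11.77² + 3.059²) = 12.16 m/s.

12.2 m/s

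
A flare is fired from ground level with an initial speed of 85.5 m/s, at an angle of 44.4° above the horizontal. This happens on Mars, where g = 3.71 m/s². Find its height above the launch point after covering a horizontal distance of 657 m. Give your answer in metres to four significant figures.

vₓ = 85.50 cos 44.4° = 61.09 m/s; v_y0 = 85.50 sin 44.4° = 59.82 m/s.
x = vₓ t ⇒ t = 657/61.09 = 10.76 s.
Height: y = v_y0 t − ½ g t² = 59.82 × 10.76 − 1.855 × 10.76² = 643.4 − 214.6 = 428.8 m.

428.8 m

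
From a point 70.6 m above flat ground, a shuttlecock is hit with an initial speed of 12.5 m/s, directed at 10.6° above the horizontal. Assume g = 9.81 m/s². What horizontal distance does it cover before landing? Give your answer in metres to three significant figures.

Resolve: vₓ = 12.50 cos 10.6° = 12.29 m/s and v_y0 = 12.50 sin 10.6° = 2.299 m/s.
With up positive and y = 0 at the ground: y(t) = 70.6 + (2.299) t − 4.905 t². Setting y = 0 and taking the positive root: t = [2.299 + √(2.299² + 2·9.81·70.6)] / 9.81 = (2.299 + 37.29) / 9.81 = 4.035 s.
Horizontal distance: R = vₓ t = 12.29 × 4.035 = 49.58 m.

49.6 m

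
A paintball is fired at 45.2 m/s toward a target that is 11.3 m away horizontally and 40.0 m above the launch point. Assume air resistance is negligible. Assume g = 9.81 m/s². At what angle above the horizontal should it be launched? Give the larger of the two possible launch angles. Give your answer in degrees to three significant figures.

88.3°

Trajectory: y = x tanθ − g x² (1 + tan²θ)/(2v₀²). With x = 11.3, y = 40.0, v₀ = 45.2, g = 9.81:
0.3066 tan²θ − 11.3 tanθ + (40.31) = 0.
tanθ = [11.3 ± √(11.3² − 4 × 0.3066 × (40.31))] / (2 × 0.3066) = (11.3 ± 8.847) / 0.6131, giving tanθ = 4.001 or 32.86.
θ = 75.97° or 88.26°; the larger is 88.26°.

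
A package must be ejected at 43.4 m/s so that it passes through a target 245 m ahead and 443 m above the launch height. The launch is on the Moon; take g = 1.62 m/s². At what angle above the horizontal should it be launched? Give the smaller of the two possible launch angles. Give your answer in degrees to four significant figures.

Trajectory: y = x tanθ − g x² (1 + tan²θ)/(2v₀²). With x = 245, y = 443, v₀ = 43.4, g = 1.62:
25.81 tan²θ − 245 tanθ + (468.8) = 0.
tanθ = [245 ± √(245² − 4 × 25.81 × (468.8))] / (2 × 25.81) = (245 ± 107.8) / 51.63, giving tanθ = 2.658 or 6.834.
θ = 69.38° or 81.67°; the smaller is 69.38°.

69.38°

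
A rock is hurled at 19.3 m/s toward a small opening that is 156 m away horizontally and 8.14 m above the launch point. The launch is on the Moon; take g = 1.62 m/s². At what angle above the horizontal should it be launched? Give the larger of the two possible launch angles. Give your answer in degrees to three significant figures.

Trajectory: y = x tanθ − g x² (1 + tan²θ)/(2v₀²). With x = 156, y = 8.14, v₀ = 19.3, g = 1.62:
52.92 tan²θ − 156 tanθ + (61.06) = 0.
tanθ = [156 ± √(156² − 4 × 52.92 × (61.06))] / (2 × 52.92) = (156 ± 106.8) / 105.8, giving tanθ = 0.4646 or 2.483.
θ = 24.92° or 68.07°; the larger is 68.07°.

68.1°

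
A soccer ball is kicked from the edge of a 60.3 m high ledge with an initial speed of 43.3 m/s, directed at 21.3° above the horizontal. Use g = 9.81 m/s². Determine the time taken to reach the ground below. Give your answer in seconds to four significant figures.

Components: vₓ = 43.30 cos 21.3° = 40.34 m/s, v_y0 = 43.30 sin 21.3° = 15.73 m/s.
The projectile lands when y = 60.3 + (15.73) t − ½·9.81·t² = 0. Positive root: t = (15.73 + √(15.73² + 2·9.81·60.3)) / 9.81 = (15.73 + 37.82) / 9.81 = 5.459 s.

5.459 s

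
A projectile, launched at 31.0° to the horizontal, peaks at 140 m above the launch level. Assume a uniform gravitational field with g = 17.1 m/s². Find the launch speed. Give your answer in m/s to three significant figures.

134 m/s

At the peak v_y = 0, so v_y0 = √(2gH) = √(2 × 17.1 × 140) = 69.20 m/s.
v_y0 = v₀ sin θ ⇒ v₀ = 69.20 / sin 31.0° = 134.4 m/s.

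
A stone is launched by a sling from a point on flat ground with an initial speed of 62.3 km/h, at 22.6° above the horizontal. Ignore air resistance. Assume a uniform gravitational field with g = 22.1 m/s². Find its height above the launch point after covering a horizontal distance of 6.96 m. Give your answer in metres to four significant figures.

0.8001 m

Convert: 62.3 km/h = 62.3/3.6 = 17.31 m/s.
Horizontal component vₓ = 17.31 cos 22.6° = 15.98 m/s; vertical v_y0 = 17.31 sin 22.6° = 6.650 m/s.
x = vₓ t ⇒ t = 6.96/15.98 = 0.4356 s.
Height: y = v_y0 t − ½ g t² = 6.650 × 0.4356 − 11.05 × 0.4356² = 2.897 − 2.097 = 0.8001 m.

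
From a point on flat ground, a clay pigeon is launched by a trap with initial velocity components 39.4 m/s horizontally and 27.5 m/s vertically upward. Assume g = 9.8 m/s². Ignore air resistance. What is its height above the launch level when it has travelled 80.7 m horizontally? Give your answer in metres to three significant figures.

x = vₓ t ⇒ t = 80.7/39.40 = 2.048 s.
Height: y = v_y0 t − ½ g t² = 27.50 × 2.048 − 4.900 × 2.048² = 56.33 − 20.56 = 35.77 m.

35.8 m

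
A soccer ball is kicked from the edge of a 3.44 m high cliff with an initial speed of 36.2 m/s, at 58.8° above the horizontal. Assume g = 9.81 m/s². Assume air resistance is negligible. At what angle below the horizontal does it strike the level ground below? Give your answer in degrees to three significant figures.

Horizontal component vₓ = 36.20 cos 58.8° = 18.75 m/s; vertical v_y0 = 36.20 sin 58.8° = 30.96 m/s.
Vertical motion (up positive, ground at y = 0): 4.905 t² − (30.96) t − 3.44 = 0, so t = (30.96 + √(30.96² + 2·9.81·3.44)) / 9.81 = (30.96 + 32.04) / 9.81 = 6.422 s.
At impact: v_y = v_y0 − g t = −32.04 m/s; vₓ = 18.75 m/s.
Angle below horizontal: arctan(|v_y|/vₓ) = arctan(32.04/18.75) = 59.66°.

59.7°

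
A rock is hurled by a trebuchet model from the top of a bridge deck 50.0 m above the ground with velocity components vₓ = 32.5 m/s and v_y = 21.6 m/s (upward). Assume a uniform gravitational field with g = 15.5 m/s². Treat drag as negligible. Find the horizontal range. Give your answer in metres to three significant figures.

The projectile lands when y = 50.0 + (21.60) t − ½·15.5·t² = 0. Positive root: t = (21.60 + √(21.60² + 2·15.5·50.0)) / 15.5 = (21.60 + 44.91) / 15.5 = 4.291 s.
Horizontal distance: R = vₓ t = 32.50 × 4.291 = 139.4 m.

139 m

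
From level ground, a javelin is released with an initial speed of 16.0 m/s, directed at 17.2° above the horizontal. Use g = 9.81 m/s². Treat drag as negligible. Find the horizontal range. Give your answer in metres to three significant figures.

Horizontal component vₓ = 16.00 cos 17.2° = 15.28 m/s; vertical v_y0 = 16.00 sin 17.2° = 4.731 m/s.
Flight time T = 2 v_y0 / g = 0.9646 s.
Horizontal distance R = vₓ T = 15.28 × 0.9646 = 14.74 m.

14.7 m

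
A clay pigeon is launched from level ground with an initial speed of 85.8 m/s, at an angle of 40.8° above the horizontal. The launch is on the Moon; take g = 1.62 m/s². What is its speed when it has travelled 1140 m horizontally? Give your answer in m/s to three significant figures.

70.6 m/s

vₓ = 85.80 cos 40.8° = 64.95 m/s; v_y0 = 85.80 sin 40.8° = 56.06 m/s.
x = vₓ t ⇒ t = 1140/64.95 = 17.55 s.
Vertical velocity there: v_y = v_y0 − g t = 56.06 − 1.62 × 17.55 = 27.63 m/s.
Speed: √(vₓ² + v_y²) = √(64.95² + 27.63²) = 70.58 m/s.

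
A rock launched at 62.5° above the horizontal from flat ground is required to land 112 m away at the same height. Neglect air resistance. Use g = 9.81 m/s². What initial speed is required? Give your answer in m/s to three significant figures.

36.6 m/s

On level ground R = v₀² sin 2θ / g ⇒ v₀ = √(gR / sin 2θ).
v₀ = √(9.81 × 112 / sin 125.0°) = √(1099 / 0.8192) = √1341.3 = 36.62 m/s.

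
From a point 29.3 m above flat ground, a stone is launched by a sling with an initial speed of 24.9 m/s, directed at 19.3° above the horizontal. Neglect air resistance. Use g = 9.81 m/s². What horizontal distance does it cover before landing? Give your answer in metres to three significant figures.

Resolve: vₓ = 24.90 cos 19.3° = 23.50 m/s and v_y0 = 24.90 sin 19.3° = 8.230 m/s.
The projectile lands when y = 29.3 + (8.230) t − ½·9.81·t² = 0. Positive root: t = (8.230 + √(8.230² + 2·9.81·29.3)) / 9.81 = (8.230 + 25.35) / 9.81 = 3.423 s.
Horizontal distance: R = vₓ t = 23.50 × 3.423 = 80.44 m.

80.4 m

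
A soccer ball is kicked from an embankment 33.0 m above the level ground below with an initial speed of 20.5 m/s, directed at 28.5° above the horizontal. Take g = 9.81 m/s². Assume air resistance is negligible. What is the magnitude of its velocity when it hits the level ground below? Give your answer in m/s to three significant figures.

32.7 m/s

Components: vₓ = 20.50 cos 28.5° = 18.02 m/s, v_y0 = 20.50 sin 28.5° = 9.782 m/s.
With up positive and y = 0 at the ground: y(t) = 33.0 + (9.782) t − 4.905 t². Setting y = 0 and taking the positive root: t = [9.782 + √(9.782² + 2·9.81·33.0)] / 9.81 = (9.782 + 27.26) / 9.81 = 3.776 s.
Vertical velocity at impact: v_y = v_y0 − g t = 9.782 − 9.81 × 3.776 = −27.26 m/s.
Speed: |v| = √(vₓ² + v_y²) = √(18.02² + 27.26²) = 32.68 m/s.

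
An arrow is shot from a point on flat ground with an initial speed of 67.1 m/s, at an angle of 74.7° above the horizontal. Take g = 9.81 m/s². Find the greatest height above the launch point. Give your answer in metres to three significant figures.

Components: vₓ = 67.10 cos 74.7° = 17.71 m/s, v_y0 = 67.10 sin 74.7° = 64.72 m/s.
Maximum height: H = v_y0² / (2g) = 64.72² / (2 × 9.81) = 213.5 m.

214 m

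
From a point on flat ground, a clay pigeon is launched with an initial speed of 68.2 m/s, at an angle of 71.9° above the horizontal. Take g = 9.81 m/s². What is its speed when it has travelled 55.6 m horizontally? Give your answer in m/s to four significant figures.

44.46 m/s

vₓ = 68.20 cos 71.9° = 21.19 m/s; v_y0 = 68.20 sin 71.9° = 64.83 m/s.
x = vₓ t ⇒ t = 55.6/21.19 = 2.624 s.
Vertical velocity there: v_y = v_y0 − g t = 64.83 − 9.81 × 2.624 = 39.08 m/s.
Speed: √(vₓ² + v_y²) = √(21.19² + 39.08²) = 44.46 m/s.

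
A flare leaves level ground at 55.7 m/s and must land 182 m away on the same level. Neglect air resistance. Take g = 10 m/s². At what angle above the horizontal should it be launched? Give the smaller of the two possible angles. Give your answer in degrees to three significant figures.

18.0°

Level-ground range R = v₀² sin(2θ)/g ⇒ sin(2θ) = gR/v₀² = 10.0 × 182 / 55.7² = 0.5866.
2θ = 35.92° or 180° − 35.92° = 144.1°, so θ = 17.96° or 72.04°.
The smaller angle is 17.96°.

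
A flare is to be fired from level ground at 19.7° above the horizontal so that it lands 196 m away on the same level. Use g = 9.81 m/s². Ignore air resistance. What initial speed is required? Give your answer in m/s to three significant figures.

Level-ground range: R = v₀² sin(2θ)/g, so v₀ = √(gR / sin 2θ).
v₀ = √(9.81 × 196 / sin 39.40°) = √(1923 / 0.6347) = √3029.3 = 55.04 m/s.

55.0 m/s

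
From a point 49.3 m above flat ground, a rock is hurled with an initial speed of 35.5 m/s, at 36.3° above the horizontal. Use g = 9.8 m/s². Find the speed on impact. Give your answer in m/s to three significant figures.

Components: vₓ = 35.50 cos 36.3° = 28.61 m/s, v_y0 = 35.50 sin 36.3° = 21.02 m/s.
Vertical motion (up positive, ground at y = 0): 4.900 t² − (21.02) t − 49.3 = 0, so t = (21.02 + √(21.02² + 2·9.80·49.3)) / 9.80 = (21.02 + 37.52) / 9.80 = 5.973 s.
Vertical velocity at impact: v_y = v_y0 − g t = 21.02 − 9.80 × 5.973 = −37.52 m/s.
Speed: |v| = √(vₓ² + v_y²) = √(28.61² + 37.52²) = 47.19 m/s.

47.2 m/s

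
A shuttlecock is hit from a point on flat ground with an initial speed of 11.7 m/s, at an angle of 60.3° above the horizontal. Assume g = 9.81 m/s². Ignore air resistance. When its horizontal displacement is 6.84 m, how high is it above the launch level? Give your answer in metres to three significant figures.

Horizontal component vₓ = 11.70 cos 60.3° = 5.797 m/s; vertical v_y0 = 11.70 sin 60.3° = 10.16 m/s.
At x = 6.84 m, t = x/vₓ = 6.84/5.797 = 1.180 s.
Height: y = v_y0 t − ½ g t² = 10.16 × 1.180 − 4.905 × 1.180² = 11.99 − 6.829 = 5.163 m.

5.16 m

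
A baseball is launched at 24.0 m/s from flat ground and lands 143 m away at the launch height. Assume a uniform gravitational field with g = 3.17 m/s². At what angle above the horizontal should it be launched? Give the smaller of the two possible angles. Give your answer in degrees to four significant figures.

25.95°

From R = (v₀²/g) sin 2θ: sin 2θ = 3.17 × 143 / 576.00 = 0.7870.
2θ = 51.91° or 180° − 51.91° = 128.1°, so θ = 25.95° or 64.05°.
The smaller angle is 25.95°.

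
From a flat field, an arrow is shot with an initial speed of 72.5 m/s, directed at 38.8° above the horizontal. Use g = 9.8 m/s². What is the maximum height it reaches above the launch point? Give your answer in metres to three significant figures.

105 m

Resolve: vₓ = 72.50 cos 38.8° = 56.50 m/s and v_y0 = 72.50 sin 38.8° = 45.43 m/s.
Maximum height: H = v_y0² / (2g) = 45.43² / (2 × 9.80) = 105.3 m.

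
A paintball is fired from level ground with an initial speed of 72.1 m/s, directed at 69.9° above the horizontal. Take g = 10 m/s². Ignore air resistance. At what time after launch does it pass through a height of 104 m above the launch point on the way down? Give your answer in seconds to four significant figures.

Horizontal component vₓ = 72.10 cos 69.9° = 24.78 m/s; vertical v_y0 = 72.10 sin 69.9° = 67.71 m/s.
Set y = v_y0 t − ½ g t² = 104: 5.000 t² − 67.71 t + 104 = 0.
t = [67.71 ± √(67.71² − 2·10.0·104)] / 10.0 = (67.71 ± 50.04) / 10.0, so t = 1.766 s or t = 11.78 s.
The descending-branch root is 11.78 s.

11.78 s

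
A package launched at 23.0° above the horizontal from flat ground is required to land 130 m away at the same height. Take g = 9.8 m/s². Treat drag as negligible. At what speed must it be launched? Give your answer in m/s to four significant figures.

42.08 m/s

On level ground R = v₀² sin 2θ / g ⇒ v₀ = √(gR / sin 2θ).
v₀ = √(9.80 × 130 / sin 46.00°) = √(1274 / 0.7193) = √1771.1 = 42.08 m/s.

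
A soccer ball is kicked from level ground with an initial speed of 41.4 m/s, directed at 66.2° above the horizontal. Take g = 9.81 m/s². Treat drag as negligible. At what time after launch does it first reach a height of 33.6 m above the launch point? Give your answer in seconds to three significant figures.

Resolve: vₓ = 41.40 cos 66.2° = 16.71 m/s and v_y0 = 41.40 sin 66.2° = 37.88 m/s.
Height y(t) = 37.88 t − 4.905 t² = 33.6 gives 4.905 t² − 37.88 t + 33.6 = 0.
t = [37.88 ± √(37.88² − 2·9.81·33.6)] / 9.81 = (37.88 ± 27.85) / 9.81, so t = 1.022 s or t = 6.700 s.
The first (ascending) time is 1.022 s.

1.02 s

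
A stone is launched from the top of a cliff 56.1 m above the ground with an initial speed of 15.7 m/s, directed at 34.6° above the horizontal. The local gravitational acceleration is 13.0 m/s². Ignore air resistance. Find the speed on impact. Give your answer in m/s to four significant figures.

Resolve: vₓ = 15.70 cos 34.6° = 12.92 m/s and v_y0 = 15.70 sin 34.6° = 8.915 m/s.
Vertical motion (up positive, ground at y = 0): 6.500 t² − (8.915) t − 56.1 = 0, so t = (8.915 + √(8.915² + 2·13.0·56.1)) / 13.0 = (8.915 + 39.22) / 13.0 = 3.703 s.
Vertical velocity at impact: v_y = v_y0 − g t = 8.915 − 13.0 × 3.703 = −39.22 m/s.
Speed: |v| = √(vₓ² + v_y²) = √(12.92² + 39.22²) = 41.29 m/s.

41.29 m/s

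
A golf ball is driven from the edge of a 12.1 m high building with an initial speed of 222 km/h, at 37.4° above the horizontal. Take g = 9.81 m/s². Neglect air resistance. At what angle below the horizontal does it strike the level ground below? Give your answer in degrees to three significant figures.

39.6°

Convert: 222 km/h = 222/3.6 = 61.67 m/s.
vₓ = 61.67 cos 37.4° = 48.99 m/s; v_y0 = 61.67 sin 37.4° = 37.45 m/s.
With up positive and y = 0 at the ground: y(t) = 12.1 + (37.45) t − 4.905 t². Setting y = 0 and taking the positive root: t = [37.45 + √(37.45² + 2·9.81·12.1)] / 9.81 = (37.45 + 40.50) / 9.81 = 7.946 s.
At impact: v_y = v_y0 − g t = −40.50 m/s; vₓ = 48.99 m/s.
Angle below horizontal: arctan(|v_y|/vₓ) = arctan(40.50/48.99) = 39.58°.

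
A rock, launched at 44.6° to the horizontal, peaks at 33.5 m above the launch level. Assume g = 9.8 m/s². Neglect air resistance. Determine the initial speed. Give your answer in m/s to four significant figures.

At the peak v_y = 0, so v_y0 = √(2gH) = √(2 × 9.80 × 33.5) = 25.62 m/s.
v_y0 = v₀ sin θ ⇒ v₀ = 25.62 / sin 44.6° = 36.49 m/s.

36.49 m/s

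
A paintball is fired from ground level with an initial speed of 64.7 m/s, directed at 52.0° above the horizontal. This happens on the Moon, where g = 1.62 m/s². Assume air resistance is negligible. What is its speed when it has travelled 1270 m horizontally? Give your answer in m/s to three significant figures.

Components: vₓ = 64.70 cos 52.0° = 39.83 m/s, v_y0 = 64.70 sin 52.0° = 50.98 m/s.
x = vₓ t ⇒ t = 1270/39.83 = 31.88 s.
Vertical velocity there: v_y = v_y0 − g t = 50.98 − 1.62 × 31.88 = −0.6660 m/s.
Speed: √(vₓ² + v_y²) = √(39.83² + 0.6660²) = 39.84 m/s.

39.8 m/s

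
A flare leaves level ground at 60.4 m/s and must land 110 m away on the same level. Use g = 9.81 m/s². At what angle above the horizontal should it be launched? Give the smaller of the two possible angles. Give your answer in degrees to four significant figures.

R = v₀² sin 2θ / g gives sin 2θ = gR/v₀² = 9.81·110/60.4² = 0.2958.
2θ = 17.21° or 180° − 17.21° = 162.8°, so θ = 8.603° or 81.40°.
The smaller angle is 8.603°.

8.603°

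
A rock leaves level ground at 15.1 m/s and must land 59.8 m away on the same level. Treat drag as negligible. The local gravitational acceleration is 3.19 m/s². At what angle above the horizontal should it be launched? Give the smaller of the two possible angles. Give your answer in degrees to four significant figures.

R = v₀² sin 2θ / g gives sin 2θ = gR/v₀² = 3.19·59.8/15.1² = 0.8366.
2θ = 56.79° or 180° − 56.79° = 123.2°, so θ = 28.39° or 61.61°.
The smaller angle is 28.39°.

28.39°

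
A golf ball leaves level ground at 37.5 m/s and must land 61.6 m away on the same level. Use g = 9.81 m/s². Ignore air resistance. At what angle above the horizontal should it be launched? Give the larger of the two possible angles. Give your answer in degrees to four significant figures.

From R = (v₀²/g) sin 2θ: sin 2θ = 9.81 × 61.6 / 1406.2 = 0.4297.
2θ = 25.45° or 180° − 25.45° = 154.6°, so θ = 12.72° or 77.28°.
The larger angle is 77.28°.

77.28°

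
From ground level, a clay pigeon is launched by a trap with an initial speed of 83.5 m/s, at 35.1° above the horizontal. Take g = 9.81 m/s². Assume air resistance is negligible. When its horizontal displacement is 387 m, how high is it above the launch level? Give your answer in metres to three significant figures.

Resolve: vₓ = 83.50 cos 35.1° = 68.32 m/s and v_y0 = 83.50 sin 35.1° = 48.01 m/s.
x = vₓ t ⇒ t = 387/68.32 = 5.665 s.
Height: y = v_y0 t − ½ g t² = 48.01 × 5.665 − 4.905 × 5.665² = 272.0 − 157.4 = 114.6 m.

115 m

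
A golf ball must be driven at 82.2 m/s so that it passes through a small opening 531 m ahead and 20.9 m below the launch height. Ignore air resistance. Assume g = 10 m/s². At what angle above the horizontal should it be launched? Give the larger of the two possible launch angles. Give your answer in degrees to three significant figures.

64.8°

Trajectory: y = x tanθ − g x² (1 + tan²θ)/(2v₀²). With x = 531, y = −20.9, v₀ = 82.2, g = 10.0:
208.6 tan²θ − 531 tanθ + (187.7) = 0.
tanθ = [531 ± √(531² − 4 × 208.6 × (187.7))] / (2 × 208.6) = (531 ± 353.9) / 417.3, giving tanθ = 0.4243 or 2.121.
θ = 22.99° or 64.75°; the larger is 64.75°.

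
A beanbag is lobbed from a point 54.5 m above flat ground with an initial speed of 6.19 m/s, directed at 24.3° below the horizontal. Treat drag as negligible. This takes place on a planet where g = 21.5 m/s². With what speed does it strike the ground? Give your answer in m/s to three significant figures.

48.8 m/s

Horizontal component vₓ = 6.190 cos 24.3° = 5.642 m/s; vertical v_y0 = −2.547 m/s (downward).
The projectile lands when y = 54.5 + (−2.547) t − ½·21.5·t² = 0. Positive root: t = (−2.547 + √(2.547² + 2·21.5·54.5)) / 21.5 = (−2.547 + 48.48) / 21.5 = 2.136 s.
Vertical velocity at impact: v_y = v_y0 − g t = −2.547 − 21.5 × 2.136 = −48.48 m/s.
Speed: |v| = √(vₓ² + v_y²) = √(5.642² + 48.48²) = 48.80 m/s.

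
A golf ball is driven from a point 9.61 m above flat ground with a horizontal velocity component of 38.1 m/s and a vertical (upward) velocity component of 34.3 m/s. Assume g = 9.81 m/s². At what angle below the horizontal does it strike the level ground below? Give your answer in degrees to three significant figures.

The projectile lands when y = 9.61 + (34.30) t − ½·9.81·t² = 0. Positive root: t = (34.30 + √(34.30² + 2·9.81·9.61)) / 9.81 = (34.30 + 36.95) / 9.81 = 7.263 s.
At impact: v_y = v_y0 − g t = −36.95 m/s; vₓ = 38.10 m/s.
Angle below horizontal: arctan(|v_y|/vₓ) = arctan(36.95/38.10) = 44.12°.

44.1°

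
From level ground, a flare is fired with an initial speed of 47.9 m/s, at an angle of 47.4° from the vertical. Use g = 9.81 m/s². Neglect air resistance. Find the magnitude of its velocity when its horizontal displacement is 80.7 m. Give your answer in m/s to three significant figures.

Horizontal component vₓ = 47.90 sin 47.4° = 35.26 m/s; vertical v_y0 = 47.90 cos 47.4° = 32.42 m/s.
At x = 80.7 m, t = x/vₓ = 80.7/35.26 = 2.289 s.
Vertical velocity there: v_y = v_y0 − g t = 32.42 − 9.81 × 2.289 = 9.969 m/s.
Speed: √(vₓ² + v_y²) = √(35.26² + 9.969²) = 36.64 m/s.

36.6 m/s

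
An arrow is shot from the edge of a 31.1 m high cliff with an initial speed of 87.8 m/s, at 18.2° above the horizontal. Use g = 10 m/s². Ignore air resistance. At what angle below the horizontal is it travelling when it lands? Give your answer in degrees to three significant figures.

Resolve: vₓ = 87.80 cos 18.2° = 83.41 m/s and v_y0 = 87.80 sin 18.2° = 27.42 m/s.
With up positive and y = 0 at the ground: y(t) = 31.1 + (27.42) t − 5.000 t². Setting y = 0 and taking the positive root: t = [27.42 + √(27.42² + 2·10.0·31.1)] / 10.0 = (27.42 + 37.07) / 10.0 = 6.449 s.
At impact: v_y = v_y0 − g t = −37.07 m/s; vₓ = 83.41 m/s.
Angle below horizontal: arctan(|v_y|/vₓ) = arctan(37.07/83.41) = 23.96°.

24.0°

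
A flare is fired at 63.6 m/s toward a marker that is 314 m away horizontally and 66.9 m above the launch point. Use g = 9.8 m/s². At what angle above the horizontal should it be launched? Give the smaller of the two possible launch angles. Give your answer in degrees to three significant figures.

42.1°

Trajectory: y = x tanθ − g x² (1 + tan²θ)/(2v₀²). With x = 314, y = 66.9, v₀ = 63.6, g = 9.80:
119.4 tan²θ − 314 tanθ + (186.3) = 0.
tanθ = [314 ± √(314² − 4 × 119.4 × (186.3))] / (2 × 119.4) = (314 ± 97.84) / 238.9, giving tanθ = 0.9049 or 1.724.
θ = 42.14° or 59.89°; the smaller is 42.14°.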